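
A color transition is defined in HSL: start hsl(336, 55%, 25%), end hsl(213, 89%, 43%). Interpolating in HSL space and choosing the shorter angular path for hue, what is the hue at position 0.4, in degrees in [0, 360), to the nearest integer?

287

Hue arc: Δh = 213 − 336 = -123° (|Δh| ≤ 180, already the shorter path).
H = 336 + 0.4 × (-123) = 286.8 → 287°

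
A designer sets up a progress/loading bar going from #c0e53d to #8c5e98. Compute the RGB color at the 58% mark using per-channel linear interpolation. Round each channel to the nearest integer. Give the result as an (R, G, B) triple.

(162, 151, 114)

#c0e53d → (192, 229, 61); #8c5e98 → (140, 94, 152).
58% corresponds to t = 0.58.
R = 192 + 0.58 × (140 − 192) = 192 + 0.58 × -52 = 161.84 → 162
G = 229 + 0.58 × (94 − 229) = 229 + 0.58 × -135 = 150.7 → 151
B = 61 + 0.58 × (152 − 61) = 61 + 0.58 × 91 = 113.78 → 114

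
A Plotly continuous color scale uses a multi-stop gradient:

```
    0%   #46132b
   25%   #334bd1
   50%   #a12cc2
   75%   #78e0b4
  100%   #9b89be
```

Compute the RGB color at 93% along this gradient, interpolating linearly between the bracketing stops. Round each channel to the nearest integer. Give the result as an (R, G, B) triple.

93% lies between the 75% and 100% stops, so the local fraction is t = (93 − 75)/(100 − 75) = 18/25 ≈ 0.72.
#78e0b4 → (120, 224, 180); #9b89be → (155, 137, 190).
R = 120 + 0.72 × (155 − 120) = 145.2 → 145
G = 224 + 0.72 × (137 − 224) = 161.36 → 161
B = 180 + 0.72 × (190 − 180) = 187.2 → 187

(145, 161, 187)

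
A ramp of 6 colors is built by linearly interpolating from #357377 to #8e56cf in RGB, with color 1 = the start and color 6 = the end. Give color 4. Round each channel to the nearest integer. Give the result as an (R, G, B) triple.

(106, 98, 172)

With 6 swatches and endpoints inclusive, swatch 4 sits at t = (4 − 1)/(6 − 1) = 3/5 ≈ 0.6.
#357377 → (53, 115, 119); #8e56cf → (142, 86, 207).
R = 53 + 0.6 × (142 − 53) = 106.4 → 106
G = 115 + 0.6 × (86 − 115) = 97.6 → 98
B = 119 + 0.6 × (207 − 119) = 171.8 → 172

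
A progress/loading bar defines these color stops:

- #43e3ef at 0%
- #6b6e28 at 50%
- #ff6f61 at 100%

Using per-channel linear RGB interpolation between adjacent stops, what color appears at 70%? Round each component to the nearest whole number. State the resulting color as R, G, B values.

(166, 110, 63)

70% lies between the 50% and 100% stops, so the local fraction is t = (70 − 50)/(100 − 50) = 20/50 ≈ 0.4.
#6b6e28 → (107, 110, 40); #ff6f61 → (255, 111, 97).
R = 107 + 0.4 × (255 − 107) = 166.2 → 166
G = 110 + 0.4 × (111 − 110) = 110.4 → 110
B = 40 + 0.4 × (97 − 40) = 62.8 → 63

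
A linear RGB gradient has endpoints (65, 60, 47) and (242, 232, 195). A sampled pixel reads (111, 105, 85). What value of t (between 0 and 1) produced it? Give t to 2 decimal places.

Invert the lerp on the R channel (largest span, 177): t = (111 − 65) / (242 − 65) = 46/177 = 0.25989.
Check on G: (105 − 60)/(232 − 60) = 0.2616 ✓

0.26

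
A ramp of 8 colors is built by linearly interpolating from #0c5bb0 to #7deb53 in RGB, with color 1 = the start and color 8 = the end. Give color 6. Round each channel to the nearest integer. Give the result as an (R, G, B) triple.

(93, 194, 110)

With 8 swatches and endpoints inclusive, swatch 6 sits at t = (6 − 1)/(8 − 1) = 5/7 ≈ 0.7143.
#0c5bb0 → (12, 91, 176); #7deb53 → (125, 235, 83).
R = 12 + 0.7143 × (125 − 12) = 92.716 → 93
G = 91 + 0.7143 × (235 − 91) = 193.859 → 194
B = 176 + 0.7143 × (83 − 176) = 109.57 → 110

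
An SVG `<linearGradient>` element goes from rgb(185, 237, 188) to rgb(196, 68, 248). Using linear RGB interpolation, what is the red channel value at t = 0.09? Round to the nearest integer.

186

R = 185 + 0.09 × (196 − 185) = 185.99 → 186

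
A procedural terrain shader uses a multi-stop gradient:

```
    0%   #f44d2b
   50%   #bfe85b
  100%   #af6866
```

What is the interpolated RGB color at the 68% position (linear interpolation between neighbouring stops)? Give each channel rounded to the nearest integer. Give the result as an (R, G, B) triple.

68% lies between the 50% and 100% stops, so the local fraction is t = (68 − 50)/(100 − 50) = 18/50 ≈ 0.36.
#bfe85b → (191, 232, 91); #af6866 → (175, 104, 102).
R = 191 + 0.36 × (175 − 191) = 185.24 → 185
G = 232 + 0.36 × (104 − 232) = 185.92 → 186
B = 91 + 0.36 × (102 − 91) = 94.96 → 95

(185, 186, 95)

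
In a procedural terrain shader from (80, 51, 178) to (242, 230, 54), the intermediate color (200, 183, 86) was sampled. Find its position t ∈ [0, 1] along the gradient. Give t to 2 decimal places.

0.74

Invert the lerp on the G channel (largest span, 179): t = (183 − 51) / (230 − 51) = 132/179 = 0.73743.
Check on R: (200 − 80)/(242 − 80) = 0.7407 ✓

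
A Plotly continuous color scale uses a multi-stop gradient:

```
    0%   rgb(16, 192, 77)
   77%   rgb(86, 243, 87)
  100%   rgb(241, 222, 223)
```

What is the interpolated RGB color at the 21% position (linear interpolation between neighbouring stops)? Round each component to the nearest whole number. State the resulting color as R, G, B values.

21% lies between the 0% and 77% stops, so the local fraction is t = (21 − 0)/(77 − 0) = 21/77 ≈ 0.2727.
R = 16 + 0.2727 × (86 − 16) = 35.089 → 35
G = 192 + 0.2727 × (243 − 192) = 205.908 → 206
B = 77 + 0.2727 × (87 − 77) = 79.727 → 80

(35, 206, 80)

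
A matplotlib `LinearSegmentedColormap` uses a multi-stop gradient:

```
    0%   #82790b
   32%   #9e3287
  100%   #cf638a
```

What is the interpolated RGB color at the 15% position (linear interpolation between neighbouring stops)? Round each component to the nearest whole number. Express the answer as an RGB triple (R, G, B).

15% lies between the 0% and 32% stops, so the local fraction is t = (15 − 0)/(32 − 0) = 15/32 ≈ 0.4688.
#82790b → (130, 121, 11); #9e3287 → (158, 50, 135).
R = 130 + 0.4688 × (158 − 130) = 143.126 → 143
G = 121 + 0.4688 × (50 − 121) = 87.715 → 88
B = 11 + 0.4688 × (135 − 11) = 69.131 → 69

(143, 88, 69)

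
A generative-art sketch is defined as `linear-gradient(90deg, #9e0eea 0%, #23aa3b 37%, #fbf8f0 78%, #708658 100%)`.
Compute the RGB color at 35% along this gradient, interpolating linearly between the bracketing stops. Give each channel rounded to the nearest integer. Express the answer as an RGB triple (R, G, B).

35% lies between the 0% and 37% stops, so the local fraction is t = (35 − 0)/(37 − 0) = 35/37 ≈ 0.9459.
#9e0eea → (158, 14, 234); #23aa3b → (35, 170, 59).
R = 158 + 0.9459 × (35 − 158) = 41.654 → 42
G = 14 + 0.9459 × (170 − 14) = 161.56 → 162
B = 234 + 0.9459 × (59 − 234) = 68.468 → 68

(42, 162, 68)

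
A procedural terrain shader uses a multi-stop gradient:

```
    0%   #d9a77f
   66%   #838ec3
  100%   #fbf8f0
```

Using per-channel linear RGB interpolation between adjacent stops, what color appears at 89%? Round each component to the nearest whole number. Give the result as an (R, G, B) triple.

(212, 214, 225)

89% lies between the 66% and 100% stops, so the local fraction is t = (89 − 66)/(100 − 66) = 23/34 ≈ 0.6765.
#838ec3 → (131, 142, 195); #fbf8f0 → (251, 248, 240).
R = 131 + 0.6765 × (251 − 131) = 212.18 → 212
G = 142 + 0.6765 × (248 − 142) = 213.709 → 214
B = 195 + 0.6765 × (240 − 195) = 225.442 → 225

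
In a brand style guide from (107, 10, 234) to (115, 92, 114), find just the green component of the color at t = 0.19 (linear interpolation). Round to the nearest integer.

26

G = 10 + 0.19 × (92 − 10) = 25.58 → 26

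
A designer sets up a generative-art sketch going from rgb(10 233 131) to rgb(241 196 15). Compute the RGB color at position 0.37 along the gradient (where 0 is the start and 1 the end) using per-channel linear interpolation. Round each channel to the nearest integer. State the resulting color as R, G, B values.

(95, 219, 88)

R = 10 + 0.37 × (241 − 10) = 10 + 0.37 × 231 = 95.47 → 95
G = 233 + 0.37 × (196 − 233) = 233 + 0.37 × -37 = 219.31 → 219
B = 131 + 0.37 × (15 − 131) = 131 + 0.37 × -116 = 88.08 → 88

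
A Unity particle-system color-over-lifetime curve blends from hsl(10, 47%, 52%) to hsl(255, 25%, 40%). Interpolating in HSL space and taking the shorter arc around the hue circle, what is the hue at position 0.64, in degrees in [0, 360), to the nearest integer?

Hue: 255 − 10 = 245°, but |245| > 180 so the shorter arc goes the other way: Δh = 245 − 360 = -115°.
H = 10 + 0.64 × (-115) = -63.6 → -64 → -64 mod 360 = 296°

296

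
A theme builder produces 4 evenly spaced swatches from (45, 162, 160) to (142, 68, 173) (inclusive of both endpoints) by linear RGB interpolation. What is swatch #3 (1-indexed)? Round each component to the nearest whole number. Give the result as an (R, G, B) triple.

(110, 99, 169)

With 4 swatches and endpoints inclusive, swatch 3 sits at t = (3 − 1)/(4 − 1) = 2/3 ≈ 0.6667.
R = 45 + 0.6667 × (142 − 45) = 109.67 → 110
G = 162 + 0.6667 × (68 − 162) = 99.33 → 99
B = 160 + 0.6667 × (173 − 160) = 168.667 → 169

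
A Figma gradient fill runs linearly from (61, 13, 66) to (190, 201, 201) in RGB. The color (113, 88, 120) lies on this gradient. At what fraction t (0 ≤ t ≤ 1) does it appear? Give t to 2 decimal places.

0.40

Invert the lerp on the G channel (largest span, 188): t = (88 − 13) / (201 − 13) = 75/188 = 0.39894.
Check on R: (113 − 61)/(190 − 61) = 0.4031 ✓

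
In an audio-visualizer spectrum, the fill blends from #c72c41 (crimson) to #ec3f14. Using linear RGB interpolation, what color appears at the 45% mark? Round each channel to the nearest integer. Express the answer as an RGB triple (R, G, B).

#c72c41 → (199, 44, 65); #ec3f14 → (236, 63, 20).
45% corresponds to t = 0.45.
R = 199 + 0.45 × (236 − 199) = 199 + 0.45 × 37 = 215.65 → 216
G = 44 + 0.45 × (63 − 44) = 44 + 0.45 × 19 = 52.55 → 53
B = 65 + 0.45 × (20 − 65) = 65 + 0.45 × -45 = 44.75 → 45
So the blended color is (216, 53, 45), about #d8352d.

(216, 53, 45)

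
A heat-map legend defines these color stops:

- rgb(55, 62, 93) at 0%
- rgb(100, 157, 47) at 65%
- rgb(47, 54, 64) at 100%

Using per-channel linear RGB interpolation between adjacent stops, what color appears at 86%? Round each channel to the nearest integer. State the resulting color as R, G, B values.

86% lies between the 65% and 100% stops, so the local fraction is t = (86 − 65)/(100 − 65) = 21/35 ≈ 0.6.
R = 100 + 0.6 × (47 − 100) = 68.2 → 68
G = 157 + 0.6 × (54 − 157) = 95.2 → 95
B = 47 + 0.6 × (64 − 47) = 57.2 → 57

(68, 95, 57)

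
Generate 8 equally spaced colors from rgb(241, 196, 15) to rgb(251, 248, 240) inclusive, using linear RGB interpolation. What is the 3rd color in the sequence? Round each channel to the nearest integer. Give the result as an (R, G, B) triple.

(244, 211, 79)

With 8 swatches and endpoints inclusive, swatch 3 sits at t = (3 − 1)/(8 − 1) = 2/7 ≈ 0.2857.
R = 241 + 0.2857 × (251 − 241) = 243.857 → 244
G = 196 + 0.2857 × (248 − 196) = 210.856 → 211
B = 15 + 0.2857 × (240 − 15) = 79.282 → 79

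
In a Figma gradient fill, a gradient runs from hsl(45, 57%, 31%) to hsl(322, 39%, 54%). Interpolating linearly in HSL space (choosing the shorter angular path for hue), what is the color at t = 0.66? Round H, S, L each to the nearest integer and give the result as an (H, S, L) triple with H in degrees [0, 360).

(350, 45, 46)

Hue: 322 − 45 = 277°, but |277| > 180 so the shorter arc goes the other way: Δh = 277 − 360 = -83°.
H = 45 + 0.66 × (-83) = -9.78 → -10 → -10 mod 360 = 350°
S = 57 + 0.66 × (39 − 57) = 45.12 → 45%
L = 31 + 0.66 × (54 − 31) = 46.18 → 46%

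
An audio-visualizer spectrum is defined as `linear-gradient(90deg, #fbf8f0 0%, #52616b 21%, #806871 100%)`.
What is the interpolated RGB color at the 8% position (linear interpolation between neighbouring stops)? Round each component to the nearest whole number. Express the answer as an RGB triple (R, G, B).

8% lies between the 0% and 21% stops, so the local fraction is t = (8 − 0)/(21 − 0) = 8/21 ≈ 0.381.
#fbf8f0 → (251, 248, 240); #52616b → (82, 97, 107).
R = 251 + 0.381 × (82 − 251) = 186.611 → 187
G = 248 + 0.381 × (97 − 248) = 190.469 → 190
B = 240 + 0.381 × (107 − 240) = 189.327 → 189

(187, 190, 189)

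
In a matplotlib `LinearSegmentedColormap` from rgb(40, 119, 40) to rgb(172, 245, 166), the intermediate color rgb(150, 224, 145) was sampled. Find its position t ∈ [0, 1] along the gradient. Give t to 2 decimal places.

Invert the lerp on the R channel (largest span, 132): t = (150 − 40) / (172 − 40) = 110/132 = 0.83333.
Check on G: (224 − 119)/(245 − 119) = 0.8333 ✓

0.83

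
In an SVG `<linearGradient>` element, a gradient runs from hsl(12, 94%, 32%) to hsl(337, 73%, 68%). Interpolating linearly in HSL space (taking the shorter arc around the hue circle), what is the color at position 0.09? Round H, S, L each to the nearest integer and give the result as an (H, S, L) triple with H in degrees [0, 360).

Hue: 337 − 12 = 325°, but |325| > 180 so the shorter arc goes the other way: Δh = 325 − 360 = -35°.
H = 12 + 0.09 × (-35) = 8.85 → 9°
S = 94 + 0.09 × (73 − 94) = 92.11 → 92%
L = 32 + 0.09 × (68 − 32) = 35.24 → 35%

(9, 92, 35)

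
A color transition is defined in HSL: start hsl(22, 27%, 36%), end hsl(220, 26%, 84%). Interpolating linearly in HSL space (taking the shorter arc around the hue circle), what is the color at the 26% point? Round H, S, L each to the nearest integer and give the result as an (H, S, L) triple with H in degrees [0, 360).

Hue: 220 − 22 = 198°, but |198| > 180 so the shorter arc goes the other way: Δh = 198 − 360 = -162°.
H = 22 + 0.26 × (-162) = -20.12 → -20 → -20 mod 360 = 340°
S = 27 + 0.26 × (26 − 27) = 26.74 → 27%
L = 36 + 0.26 × (84 − 36) = 48.48 → 48%

(340, 27, 48)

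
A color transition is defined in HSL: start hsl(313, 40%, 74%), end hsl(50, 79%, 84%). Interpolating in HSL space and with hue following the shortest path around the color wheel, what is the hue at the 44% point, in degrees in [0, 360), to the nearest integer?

356

Hue: 50 − 313 = -263°, but |-263| > 180 so the shorter arc goes the other way: Δh = -263 + 360 = 97°.
H = 313 + 0.44 × (97) = 355.68 → 356°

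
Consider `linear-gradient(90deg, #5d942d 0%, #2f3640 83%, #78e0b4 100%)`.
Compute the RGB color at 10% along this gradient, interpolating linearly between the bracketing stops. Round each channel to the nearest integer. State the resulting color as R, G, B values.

(87, 137, 47)

10% lies between the 0% and 83% stops, so the local fraction is t = (10 − 0)/(83 − 0) = 10/83 ≈ 0.1205.
#5d942d → (93, 148, 45); #2f3640 → (47, 54, 64).
R = 93 + 0.1205 × (47 − 93) = 87.457 → 87
G = 148 + 0.1205 × (54 − 148) = 136.673 → 137
B = 45 + 0.1205 × (64 − 45) = 47.289 → 47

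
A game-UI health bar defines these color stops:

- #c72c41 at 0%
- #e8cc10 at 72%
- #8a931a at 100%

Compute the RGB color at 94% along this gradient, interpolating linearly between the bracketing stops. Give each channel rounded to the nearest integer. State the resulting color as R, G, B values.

94% lies between the 72% and 100% stops, so the local fraction is t = (94 − 72)/(100 − 72) = 22/28 ≈ 0.7857.
#e8cc10 → (232, 204, 16); #8a931a → (138, 147, 26).
R = 232 + 0.7857 × (138 − 232) = 158.144 → 158
G = 204 + 0.7857 × (147 − 204) = 159.215 → 159
B = 16 + 0.7857 × (26 − 16) = 23.857 → 24

(158, 159, 24)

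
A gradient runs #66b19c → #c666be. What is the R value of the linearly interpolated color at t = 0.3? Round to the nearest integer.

R₁ = 102 (from #66b19c), R₂ = 198 (from #c666be).
R = 102 + 0.3 × (198 − 102) = 130.8 → 131

131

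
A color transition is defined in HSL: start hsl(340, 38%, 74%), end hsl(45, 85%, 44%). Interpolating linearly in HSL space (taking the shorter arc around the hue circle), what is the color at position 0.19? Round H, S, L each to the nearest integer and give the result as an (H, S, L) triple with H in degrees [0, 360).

(352, 47, 68)

Hue: 45 − 340 = -295°, but |-295| > 180 so the shorter arc goes the other way: Δh = -295 + 360 = 65°.
H = 340 + 0.19 × (65) = 352.35 → 352°
S = 38 + 0.19 × (85 − 38) = 46.93 → 47%
L = 74 + 0.19 × (44 − 74) = 68.3 → 68%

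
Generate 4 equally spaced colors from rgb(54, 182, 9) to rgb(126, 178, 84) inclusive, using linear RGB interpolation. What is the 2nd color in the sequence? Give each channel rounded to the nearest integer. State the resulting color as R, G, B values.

With 4 swatches and endpoints inclusive, swatch 2 sits at t = (2 − 1)/(4 − 1) = 1/3 ≈ 0.3333.
R = 54 + 0.3333 × (126 − 54) = 77.998 → 78
G = 182 + 0.3333 × (178 − 182) = 180.667 → 181
B = 9 + 0.3333 × (84 − 9) = 33.998 → 34

(78, 181, 34)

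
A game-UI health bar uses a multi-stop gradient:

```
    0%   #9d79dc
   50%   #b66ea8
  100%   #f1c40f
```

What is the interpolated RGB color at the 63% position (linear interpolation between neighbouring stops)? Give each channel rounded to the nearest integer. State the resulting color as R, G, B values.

(197, 132, 128)

63% lies between the 50% and 100% stops, so the local fraction is t = (63 − 50)/(100 − 50) = 13/50 ≈ 0.26.
#b66ea8 → (182, 110, 168); #f1c40f → (241, 196, 15).
R = 182 + 0.26 × (241 − 182) = 197.34 → 197
G = 110 + 0.26 × (196 − 110) = 132.36 → 132
B = 168 + 0.26 × (15 − 168) = 128.22 → 128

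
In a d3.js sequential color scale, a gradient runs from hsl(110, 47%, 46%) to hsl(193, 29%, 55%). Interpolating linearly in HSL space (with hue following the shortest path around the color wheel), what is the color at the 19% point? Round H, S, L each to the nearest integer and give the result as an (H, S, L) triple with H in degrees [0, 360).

(126, 44, 48)

Hue arc: Δh = 193 − 110 = 83° (|Δh| ≤ 180, already the shorter path).
H = 110 + 0.19 × (83) = 125.77 → 126°
S = 47 + 0.19 × (29 − 47) = 43.58 → 44%
L = 46 + 0.19 × (55 − 46) = 47.71 → 48%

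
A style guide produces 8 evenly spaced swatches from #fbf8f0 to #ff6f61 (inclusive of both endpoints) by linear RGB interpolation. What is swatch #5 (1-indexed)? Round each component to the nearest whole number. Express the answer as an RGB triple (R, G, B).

(253, 170, 158)

With 8 swatches and endpoints inclusive, swatch 5 sits at t = (5 − 1)/(8 − 1) = 4/7 ≈ 0.5714.
#fbf8f0 → (251, 248, 240); #ff6f61 → (255, 111, 97).
R = 251 + 0.5714 × (255 − 251) = 253.286 → 253
G = 248 + 0.5714 × (111 − 248) = 169.718 → 170
B = 240 + 0.5714 × (97 − 240) = 158.29 → 158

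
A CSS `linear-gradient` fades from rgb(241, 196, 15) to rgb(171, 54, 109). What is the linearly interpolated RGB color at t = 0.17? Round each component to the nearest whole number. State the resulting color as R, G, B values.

R = 241 + 0.17 × (171 − 241) = 241 + 0.17 × -70 = 229.1 → 229
G = 196 + 0.17 × (54 − 196) = 196 + 0.17 × -142 = 171.86 → 172
B = 15 + 0.17 × (109 − 15) = 15 + 0.17 × 94 = 30.98 → 31

(229, 172, 31)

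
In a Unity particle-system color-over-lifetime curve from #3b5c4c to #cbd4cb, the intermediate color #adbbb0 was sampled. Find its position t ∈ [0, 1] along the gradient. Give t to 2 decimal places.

Invert the lerp on the R channel (largest span, 144): t = (173 − 59) / (203 − 59) = 114/144 = 0.79167.
Check on G: (187 − 92)/(212 − 92) = 0.7917 ✓

0.79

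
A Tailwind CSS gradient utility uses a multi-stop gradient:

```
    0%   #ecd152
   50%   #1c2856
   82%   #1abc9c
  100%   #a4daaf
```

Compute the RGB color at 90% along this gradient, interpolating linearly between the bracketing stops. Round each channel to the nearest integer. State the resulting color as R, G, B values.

90% lies between the 82% and 100% stops, so the local fraction is t = (90 − 82)/(100 − 82) = 8/18 ≈ 0.4444.
#1abc9c → (26, 188, 156); #a4daaf → (164, 218, 175).
R = 26 + 0.4444 × (164 − 26) = 87.327 → 87
G = 188 + 0.4444 × (218 − 188) = 201.332 → 201
B = 156 + 0.4444 × (175 − 156) = 164.444 → 164

(87, 201, 164)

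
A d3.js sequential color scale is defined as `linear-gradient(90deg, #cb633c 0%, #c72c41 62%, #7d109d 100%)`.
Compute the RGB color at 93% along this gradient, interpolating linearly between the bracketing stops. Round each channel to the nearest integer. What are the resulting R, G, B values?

(139, 21, 140)

93% lies between the 62% and 100% stops, so the local fraction is t = (93 − 62)/(100 − 62) = 31/38 ≈ 0.8158.
#c72c41 → (199, 44, 65); #7d109d → (125, 16, 157).
R = 199 + 0.8158 × (125 − 199) = 138.631 → 139
G = 44 + 0.8158 × (16 − 44) = 21.158 → 21
B = 65 + 0.8158 × (157 − 65) = 140.054 → 140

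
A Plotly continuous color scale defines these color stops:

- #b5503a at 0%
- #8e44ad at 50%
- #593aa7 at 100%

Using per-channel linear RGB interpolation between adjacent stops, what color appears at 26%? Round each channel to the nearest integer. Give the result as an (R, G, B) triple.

26% lies between the 0% and 50% stops, so the local fraction is t = (26 − 0)/(50 − 0) = 26/50 ≈ 0.52.
#b5503a → (181, 80, 58); #8e44ad → (142, 68, 173).
R = 181 + 0.52 × (142 − 181) = 160.72 → 161
G = 80 + 0.52 × (68 − 80) = 73.76 → 74
B = 58 + 0.52 × (173 − 58) = 117.8 → 118

(161, 74, 118)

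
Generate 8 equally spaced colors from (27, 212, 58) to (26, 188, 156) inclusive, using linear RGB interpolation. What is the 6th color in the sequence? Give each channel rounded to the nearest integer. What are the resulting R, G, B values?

(26, 195, 128)

With 8 swatches and endpoints inclusive, swatch 6 sits at t = (6 − 1)/(8 − 1) = 5/7 ≈ 0.7143.
R = 27 + 0.7143 × (26 − 27) = 26.286 → 26
G = 212 + 0.7143 × (188 − 212) = 194.857 → 195
B = 58 + 0.7143 × (156 − 58) = 128.001 → 128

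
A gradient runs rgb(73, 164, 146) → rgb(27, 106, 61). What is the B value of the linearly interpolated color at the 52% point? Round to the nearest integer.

102

B = 146 + 0.52 × (61 − 146) = 101.8 → 102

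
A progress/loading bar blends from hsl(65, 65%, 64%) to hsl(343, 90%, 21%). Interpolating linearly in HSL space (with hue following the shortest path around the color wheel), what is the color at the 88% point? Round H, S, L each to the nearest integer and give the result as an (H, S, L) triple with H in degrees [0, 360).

(353, 87, 26)

Hue: 343 − 65 = 278°, but |278| > 180 so the shorter arc goes the other way: Δh = 278 − 360 = -82°.
H = 65 + 0.88 × (-82) = -7.16 → -7 → -7 mod 360 = 353°
S = 65 + 0.88 × (90 − 65) = 87 → 87%
L = 64 + 0.88 × (21 − 64) = 26.16 → 26%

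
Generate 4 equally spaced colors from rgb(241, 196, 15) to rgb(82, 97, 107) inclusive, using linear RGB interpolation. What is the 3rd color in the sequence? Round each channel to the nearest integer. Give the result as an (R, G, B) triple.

With 4 swatches and endpoints inclusive, swatch 3 sits at t = (3 − 1)/(4 − 1) = 2/3 ≈ 0.6667.
R = 241 + 0.6667 × (82 − 241) = 134.995 → 135
G = 196 + 0.6667 × (97 − 196) = 129.997 → 130
B = 15 + 0.6667 × (107 − 15) = 76.336 → 76

(135, 130, 76)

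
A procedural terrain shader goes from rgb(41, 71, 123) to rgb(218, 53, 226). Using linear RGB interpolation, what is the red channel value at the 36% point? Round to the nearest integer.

R = 41 + 0.36 × (218 − 41) = 104.72 → 105

105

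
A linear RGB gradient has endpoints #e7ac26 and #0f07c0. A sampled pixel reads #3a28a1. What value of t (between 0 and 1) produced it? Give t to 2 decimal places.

0.80

Invert the lerp on the R channel (largest span, 216): t = (58 − 231) / (15 − 231) = -173/-216 = 0.80093.
Check on G: (40 − 172)/(7 − 172) = 0.8 ✓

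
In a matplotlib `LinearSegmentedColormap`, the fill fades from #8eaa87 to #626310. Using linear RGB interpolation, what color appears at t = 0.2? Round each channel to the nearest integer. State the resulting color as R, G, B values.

(133, 156, 111)

#8eaa87 → (142, 170, 135); #626310 → (98, 99, 16).
R = 142 + 0.2 × (98 − 142) = 142 + 0.2 × -44 = 133.2 → 133
G = 170 + 0.2 × (99 − 170) = 170 + 0.2 × -71 = 155.8 → 156
B = 135 + 0.2 × (16 − 135) = 135 + 0.2 × -119 = 111.2 → 111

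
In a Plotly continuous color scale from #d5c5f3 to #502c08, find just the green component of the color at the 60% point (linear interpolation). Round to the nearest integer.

105

G₁ = 197 (from #d5c5f3), G₂ = 44 (from #502c08).
G = 197 + 0.6 × (44 − 197) = 105.2 → 105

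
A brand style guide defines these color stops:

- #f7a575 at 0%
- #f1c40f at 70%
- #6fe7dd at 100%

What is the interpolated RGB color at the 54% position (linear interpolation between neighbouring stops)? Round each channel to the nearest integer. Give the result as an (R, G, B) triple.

(242, 189, 38)

54% lies between the 0% and 70% stops, so the local fraction is t = (54 − 0)/(70 − 0) = 54/70 ≈ 0.7714.
#f7a575 → (247, 165, 117); #f1c40f → (241, 196, 15).
R = 247 + 0.7714 × (241 − 247) = 242.372 → 242
G = 165 + 0.7714 × (196 − 165) = 188.913 → 189
B = 117 + 0.7714 × (15 − 117) = 38.317 → 38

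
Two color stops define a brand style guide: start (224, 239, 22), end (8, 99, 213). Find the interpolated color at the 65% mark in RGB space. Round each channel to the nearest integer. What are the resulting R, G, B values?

65% corresponds to t = 0.65.
R = 224 + 0.65 × (8 − 224) = 224 + 0.65 × -216 = 83.6 → 84
G = 239 + 0.65 × (99 − 239) = 239 + 0.65 × -140 = 148 → 148
B = 22 + 0.65 × (213 − 22) = 22 + 0.65 × 191 = 146.15 → 146

(84, 148, 146)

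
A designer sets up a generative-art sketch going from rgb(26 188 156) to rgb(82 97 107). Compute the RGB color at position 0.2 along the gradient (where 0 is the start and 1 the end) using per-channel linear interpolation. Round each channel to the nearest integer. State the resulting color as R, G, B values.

R = 26 + 0.2 × (82 − 26) = 26 + 0.2 × 56 = 37.2 → 37
G = 188 + 0.2 × (97 − 188) = 188 + 0.2 × -91 = 169.8 → 170
B = 156 + 0.2 × (107 − 156) = 156 + 0.2 × -49 = 146.2 → 146

(37, 170, 146)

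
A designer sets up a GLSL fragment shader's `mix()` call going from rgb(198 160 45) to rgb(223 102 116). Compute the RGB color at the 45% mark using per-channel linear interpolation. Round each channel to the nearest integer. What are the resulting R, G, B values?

(209, 134, 77)

45% corresponds to t = 0.45.
R = 198 + 0.45 × (223 − 198) = 198 + 0.45 × 25 = 209.25 → 209
G = 160 + 0.45 × (102 − 160) = 160 + 0.45 × -58 = 133.9 → 134
B = 45 + 0.45 × (116 − 45) = 45 + 0.45 × 71 = 76.95 → 77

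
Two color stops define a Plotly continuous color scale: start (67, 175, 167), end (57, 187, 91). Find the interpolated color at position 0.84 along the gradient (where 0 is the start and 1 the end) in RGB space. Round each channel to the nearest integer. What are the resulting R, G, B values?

(59, 185, 103)

R = 67 + 0.84 × (57 − 67) = 67 + 0.84 × -10 = 58.6 → 59
G = 175 + 0.84 × (187 − 175) = 175 + 0.84 × 12 = 185.08 → 185
B = 167 + 0.84 × (91 − 167) = 167 + 0.84 × -76 = 103.16 → 103
So the blended color is (59, 185, 103), about #3bb967.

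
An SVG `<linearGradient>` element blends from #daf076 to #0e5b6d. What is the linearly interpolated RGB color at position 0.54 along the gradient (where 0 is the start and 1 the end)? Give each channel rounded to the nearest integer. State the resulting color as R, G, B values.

(108, 160, 113)

#daf076 → (218, 240, 118); #0e5b6d → (14, 91, 109).
R = 218 + 0.54 × (14 − 218) = 218 + 0.54 × -204 = 107.84 → 108
G = 240 + 0.54 × (91 − 240) = 240 + 0.54 × -149 = 159.54 → 160
B = 118 + 0.54 × (109 − 118) = 118 + 0.54 × -9 = 113.14 → 113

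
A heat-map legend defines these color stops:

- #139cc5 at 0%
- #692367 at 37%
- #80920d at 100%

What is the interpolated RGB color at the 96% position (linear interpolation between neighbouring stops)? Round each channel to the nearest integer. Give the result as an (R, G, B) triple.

(127, 139, 19)

96% lies between the 37% and 100% stops, so the local fraction is t = (96 − 37)/(100 − 37) = 59/63 ≈ 0.9365.
#692367 → (105, 35, 103); #80920d → (128, 146, 13).
R = 105 + 0.9365 × (128 − 105) = 126.54 → 127
G = 35 + 0.9365 × (146 − 35) = 138.952 → 139
B = 103 + 0.9365 × (13 − 103) = 18.715 → 19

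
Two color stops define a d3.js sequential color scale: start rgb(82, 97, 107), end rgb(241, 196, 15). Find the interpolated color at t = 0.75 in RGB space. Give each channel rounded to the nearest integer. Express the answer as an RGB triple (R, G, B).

R = 82 + 0.75 × (241 − 82) = 82 + 0.75 × 159 = 201.25 → 201
G = 97 + 0.75 × (196 − 97) = 97 + 0.75 × 99 = 171.25 → 171
B = 107 + 0.75 × (15 − 107) = 107 + 0.75 × -92 = 38 → 38

(201, 171, 38)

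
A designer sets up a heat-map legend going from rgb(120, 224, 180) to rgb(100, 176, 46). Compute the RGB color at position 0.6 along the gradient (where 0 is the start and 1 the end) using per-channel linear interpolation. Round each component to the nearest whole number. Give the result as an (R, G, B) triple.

R = 120 + 0.6 × (100 − 120) = 120 + 0.6 × -20 = 108 → 108
G = 224 + 0.6 × (176 − 224) = 224 + 0.6 × -48 = 195.2 → 195
B = 180 + 0.6 × (46 − 180) = 180 + 0.6 × -134 = 99.6 → 100

(108, 195, 100)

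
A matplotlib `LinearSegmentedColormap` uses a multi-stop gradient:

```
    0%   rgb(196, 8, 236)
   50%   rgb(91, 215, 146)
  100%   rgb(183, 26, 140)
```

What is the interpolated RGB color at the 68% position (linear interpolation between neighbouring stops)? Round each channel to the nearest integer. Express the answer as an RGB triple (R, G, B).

(124, 147, 144)

68% lies between the 50% and 100% stops, so the local fraction is t = (68 − 50)/(100 − 50) = 18/50 ≈ 0.36.
R = 91 + 0.36 × (183 − 91) = 124.12 → 124
G = 215 + 0.36 × (26 − 215) = 146.96 → 147
B = 146 + 0.36 × (140 − 146) = 143.84 → 144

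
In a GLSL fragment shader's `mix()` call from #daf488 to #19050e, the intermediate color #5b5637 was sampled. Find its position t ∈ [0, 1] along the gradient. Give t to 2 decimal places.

Invert the lerp on the G channel (largest span, 239): t = (86 − 244) / (5 − 244) = -158/-239 = 0.66109.
Check on R: (91 − 218)/(25 − 218) = 0.658 ✓

0.66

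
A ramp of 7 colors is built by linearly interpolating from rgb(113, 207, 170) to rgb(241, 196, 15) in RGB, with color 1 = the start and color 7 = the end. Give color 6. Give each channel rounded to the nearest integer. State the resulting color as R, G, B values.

With 7 swatches and endpoints inclusive, swatch 6 sits at t = (6 − 1)/(7 − 1) = 5/6 ≈ 0.8333.
R = 113 + 0.8333 × (241 − 113) = 219.662 → 220
G = 207 + 0.8333 × (196 − 207) = 197.834 → 198
B = 170 + 0.8333 × (15 − 170) = 40.838 → 41

(220, 198, 41)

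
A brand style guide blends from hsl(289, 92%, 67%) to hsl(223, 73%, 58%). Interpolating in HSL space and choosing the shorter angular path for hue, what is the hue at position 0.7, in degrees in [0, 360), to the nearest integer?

243

Hue arc: Δh = 223 − 289 = -66° (|Δh| ≤ 180, already the shorter path).
H = 289 + 0.7 × (-66) = 242.8 → 243°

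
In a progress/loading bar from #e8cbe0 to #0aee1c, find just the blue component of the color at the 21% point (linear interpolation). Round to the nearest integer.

B₁ = 224 (from #e8cbe0), B₂ = 28 (from #0aee1c).
B = 224 + 0.21 × (28 − 224) = 182.84 → 183

183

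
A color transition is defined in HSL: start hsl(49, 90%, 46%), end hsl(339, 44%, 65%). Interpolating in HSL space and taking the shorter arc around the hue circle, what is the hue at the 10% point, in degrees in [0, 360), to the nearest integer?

42

Hue: 339 − 49 = 290°, but |290| > 180 so the shorter arc goes the other way: Δh = 290 − 360 = -70°.
H = 49 + 0.1 × (-70) = 42 → 42°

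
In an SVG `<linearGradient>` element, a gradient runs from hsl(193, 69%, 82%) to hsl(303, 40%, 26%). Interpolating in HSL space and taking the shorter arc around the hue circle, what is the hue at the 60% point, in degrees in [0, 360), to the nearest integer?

259

Hue arc: Δh = 303 − 193 = 110° (|Δh| ≤ 180, already the shorter path).
H = 193 + 0.6 × (110) = 259 → 259°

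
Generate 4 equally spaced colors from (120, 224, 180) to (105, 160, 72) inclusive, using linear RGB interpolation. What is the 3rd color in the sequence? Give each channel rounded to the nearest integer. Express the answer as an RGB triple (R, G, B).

With 4 swatches and endpoints inclusive, swatch 3 sits at t = (3 − 1)/(4 − 1) = 2/3 ≈ 0.6667.
R = 120 + 0.6667 × (105 − 120) = 109.999 → 110
G = 224 + 0.6667 × (160 − 224) = 181.331 → 181
B = 180 + 0.6667 × (72 − 180) = 107.996 → 108

(110, 181, 108)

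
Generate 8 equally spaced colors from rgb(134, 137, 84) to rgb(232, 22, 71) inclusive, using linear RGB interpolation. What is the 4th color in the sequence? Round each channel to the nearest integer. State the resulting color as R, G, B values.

With 8 swatches and endpoints inclusive, swatch 4 sits at t = (4 − 1)/(8 − 1) = 3/7 ≈ 0.4286.
R = 134 + 0.4286 × (232 − 134) = 176.003 → 176
G = 137 + 0.4286 × (22 − 137) = 87.711 → 88
B = 84 + 0.4286 × (71 − 84) = 78.428 → 78

(176, 88, 78)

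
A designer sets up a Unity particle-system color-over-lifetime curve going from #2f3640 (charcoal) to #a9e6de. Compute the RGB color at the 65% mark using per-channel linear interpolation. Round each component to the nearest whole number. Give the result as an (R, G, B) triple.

#2f3640 → (47, 54, 64); #a9e6de → (169, 230, 222).
65% corresponds to t = 0.65.
R = 47 + 0.65 × (169 − 47) = 47 + 0.65 × 122 = 126.3 → 126
G = 54 + 0.65 × (230 − 54) = 54 + 0.65 × 176 = 168.4 → 168
B = 64 + 0.65 × (222 − 64) = 64 + 0.65 × 158 = 166.7 → 167

(126, 168, 167)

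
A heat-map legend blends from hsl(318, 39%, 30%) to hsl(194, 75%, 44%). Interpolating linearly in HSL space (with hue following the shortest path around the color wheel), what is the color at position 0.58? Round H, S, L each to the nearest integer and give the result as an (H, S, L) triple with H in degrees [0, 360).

(246, 60, 38)

Hue arc: Δh = 194 − 318 = -124° (|Δh| ≤ 180, already the shorter path).
H = 318 + 0.58 × (-124) = 246.08 → 246°
S = 39 + 0.58 × (75 − 39) = 59.88 → 60%
L = 30 + 0.58 × (44 − 30) = 38.12 → 38%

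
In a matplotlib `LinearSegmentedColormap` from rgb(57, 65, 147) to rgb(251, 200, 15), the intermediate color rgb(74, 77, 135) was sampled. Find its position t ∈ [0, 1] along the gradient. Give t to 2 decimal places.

Invert the lerp on the R channel (largest span, 194): t = (74 − 57) / (251 − 57) = 17/194 = 0.087629.
Check on G: (77 − 65)/(200 − 65) = 0.08889 ✓

0.09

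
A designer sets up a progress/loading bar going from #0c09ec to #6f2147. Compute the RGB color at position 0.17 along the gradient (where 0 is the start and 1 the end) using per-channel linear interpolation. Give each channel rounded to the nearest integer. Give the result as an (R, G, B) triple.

(29, 13, 208)

#0c09ec → (12, 9, 236); #6f2147 → (111, 33, 71).
R = 12 + 0.17 × (111 − 12) = 12 + 0.17 × 99 = 28.83 → 29
G = 9 + 0.17 × (33 − 9) = 9 + 0.17 × 24 = 13.08 → 13
B = 236 + 0.17 × (71 − 236) = 236 + 0.17 × -165 = 207.95 → 208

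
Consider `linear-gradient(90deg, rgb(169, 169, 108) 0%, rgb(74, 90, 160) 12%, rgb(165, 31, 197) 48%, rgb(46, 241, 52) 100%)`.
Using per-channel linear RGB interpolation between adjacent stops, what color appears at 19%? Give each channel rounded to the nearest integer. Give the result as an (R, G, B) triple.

19% lies between the 12% and 48% stops, so the local fraction is t = (19 − 12)/(48 − 12) = 7/36 ≈ 0.1944.
R = 74 + 0.1944 × (165 − 74) = 91.69 → 92
G = 90 + 0.1944 × (31 − 90) = 78.53 → 79
B = 160 + 0.1944 × (197 − 160) = 167.193 → 167

(92, 79, 167)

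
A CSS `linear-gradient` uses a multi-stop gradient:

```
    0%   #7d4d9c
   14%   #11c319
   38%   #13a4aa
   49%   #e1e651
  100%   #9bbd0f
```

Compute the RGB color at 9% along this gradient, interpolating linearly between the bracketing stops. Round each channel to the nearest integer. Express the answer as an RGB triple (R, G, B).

9% lies between the 0% and 14% stops, so the local fraction is t = (9 − 0)/(14 − 0) = 9/14 ≈ 0.6429.
#7d4d9c → (125, 77, 156); #11c319 → (17, 195, 25).
R = 125 + 0.6429 × (17 − 125) = 55.567 → 56
G = 77 + 0.6429 × (195 − 77) = 152.862 → 153
B = 156 + 0.6429 × (25 − 156) = 71.78 → 72

(56, 153, 72)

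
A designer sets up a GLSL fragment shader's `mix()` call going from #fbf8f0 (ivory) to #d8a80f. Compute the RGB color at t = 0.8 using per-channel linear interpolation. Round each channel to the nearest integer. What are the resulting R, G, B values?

(223, 184, 60)

#fbf8f0 → (251, 248, 240); #d8a80f → (216, 168, 15).
R = 251 + 0.8 × (216 − 251) = 251 + 0.8 × -35 = 223 → 223
G = 248 + 0.8 × (168 − 248) = 248 + 0.8 × -80 = 184 → 184
B = 240 + 0.8 × (15 − 240) = 240 + 0.8 × -225 = 60 → 60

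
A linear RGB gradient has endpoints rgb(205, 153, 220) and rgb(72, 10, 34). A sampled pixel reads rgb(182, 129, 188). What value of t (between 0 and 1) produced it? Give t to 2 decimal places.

Invert the lerp on the B channel (largest span, 186): t = (188 − 220) / (34 − 220) = -32/-186 = 0.17204.
Check on R: (182 − 205)/(72 − 205) = 0.1729 ✓

0.17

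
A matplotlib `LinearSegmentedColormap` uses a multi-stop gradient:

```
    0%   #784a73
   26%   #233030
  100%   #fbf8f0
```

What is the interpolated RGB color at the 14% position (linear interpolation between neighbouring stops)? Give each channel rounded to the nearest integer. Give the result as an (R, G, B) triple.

(74, 60, 79)

14% lies between the 0% and 26% stops, so the local fraction is t = (14 − 0)/(26 − 0) = 14/26 ≈ 0.5385.
#784a73 → (120, 74, 115); #233030 → (35, 48, 48).
R = 120 + 0.5385 × (35 − 120) = 74.227 → 74
G = 74 + 0.5385 × (48 − 74) = 59.999 → 60
B = 115 + 0.5385 × (48 − 115) = 78.921 → 79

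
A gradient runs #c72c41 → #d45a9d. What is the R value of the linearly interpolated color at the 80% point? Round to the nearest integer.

209

R₁ = 199 (from #c72c41), R₂ = 212 (from #d45a9d).
R = 199 + 0.8 × (212 − 199) = 209.4 → 209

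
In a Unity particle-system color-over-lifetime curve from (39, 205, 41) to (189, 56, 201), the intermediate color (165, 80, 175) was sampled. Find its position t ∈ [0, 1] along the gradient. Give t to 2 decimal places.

0.84

Invert the lerp on the B channel (largest span, 160): t = (175 − 41) / (201 − 41) = 134/160 = 0.8375.
Check on R: (165 − 39)/(189 − 39) = 0.84 ✓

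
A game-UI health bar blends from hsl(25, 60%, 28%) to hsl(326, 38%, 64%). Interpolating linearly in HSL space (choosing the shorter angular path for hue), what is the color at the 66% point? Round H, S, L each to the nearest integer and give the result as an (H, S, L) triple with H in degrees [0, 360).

Hue: 326 − 25 = 301°, but |301| > 180 so the shorter arc goes the other way: Δh = 301 − 360 = -59°.
H = 25 + 0.66 × (-59) = -13.94 → -14 → -14 mod 360 = 346°
S = 60 + 0.66 × (38 − 60) = 45.48 → 45%
L = 28 + 0.66 × (64 − 28) = 51.76 → 52%

(346, 45, 52)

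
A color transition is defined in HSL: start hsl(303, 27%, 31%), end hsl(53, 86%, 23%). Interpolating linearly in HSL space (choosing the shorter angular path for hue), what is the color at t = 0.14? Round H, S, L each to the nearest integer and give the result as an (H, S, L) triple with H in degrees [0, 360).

(318, 35, 30)

Hue: 53 − 303 = -250°, but |-250| > 180 so the shorter arc goes the other way: Δh = -250 + 360 = 110°.
H = 303 + 0.14 × (110) = 318.4 → 318°
S = 27 + 0.14 × (86 − 27) = 35.26 → 35%
L = 31 + 0.14 × (23 − 31) = 29.88 → 30%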